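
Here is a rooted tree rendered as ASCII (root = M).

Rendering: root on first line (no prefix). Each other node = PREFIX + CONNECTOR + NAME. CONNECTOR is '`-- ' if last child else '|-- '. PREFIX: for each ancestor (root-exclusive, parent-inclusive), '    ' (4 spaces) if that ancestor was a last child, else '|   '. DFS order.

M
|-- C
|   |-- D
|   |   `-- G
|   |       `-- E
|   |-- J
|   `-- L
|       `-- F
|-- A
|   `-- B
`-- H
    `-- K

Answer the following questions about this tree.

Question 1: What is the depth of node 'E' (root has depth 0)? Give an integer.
Answer: 4

Derivation:
Path from root to E: M -> C -> D -> G -> E
Depth = number of edges = 4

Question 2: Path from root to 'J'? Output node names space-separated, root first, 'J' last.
Walk down from root: M -> C -> J

Answer: M C J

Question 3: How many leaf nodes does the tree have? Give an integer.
Leaves (nodes with no children): B, E, F, J, K

Answer: 5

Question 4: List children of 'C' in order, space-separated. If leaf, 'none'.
Answer: D J L

Derivation:
Node C's children (from adjacency): D, J, L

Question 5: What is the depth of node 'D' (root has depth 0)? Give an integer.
Answer: 2

Derivation:
Path from root to D: M -> C -> D
Depth = number of edges = 2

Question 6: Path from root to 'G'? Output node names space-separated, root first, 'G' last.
Answer: M C D G

Derivation:
Walk down from root: M -> C -> D -> G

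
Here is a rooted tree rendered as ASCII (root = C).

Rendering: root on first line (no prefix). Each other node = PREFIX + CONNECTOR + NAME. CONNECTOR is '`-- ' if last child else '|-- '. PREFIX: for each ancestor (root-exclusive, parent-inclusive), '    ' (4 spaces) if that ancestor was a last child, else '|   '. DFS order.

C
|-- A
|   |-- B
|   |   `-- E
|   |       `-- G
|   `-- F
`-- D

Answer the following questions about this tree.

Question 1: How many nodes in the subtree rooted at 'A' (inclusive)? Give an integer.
Subtree rooted at A contains: A, B, E, F, G
Count = 5

Answer: 5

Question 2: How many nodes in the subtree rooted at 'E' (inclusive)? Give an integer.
Subtree rooted at E contains: E, G
Count = 2

Answer: 2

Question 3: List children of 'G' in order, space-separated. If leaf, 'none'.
Answer: none

Derivation:
Node G's children (from adjacency): (leaf)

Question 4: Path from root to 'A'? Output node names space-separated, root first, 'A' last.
Walk down from root: C -> A

Answer: C A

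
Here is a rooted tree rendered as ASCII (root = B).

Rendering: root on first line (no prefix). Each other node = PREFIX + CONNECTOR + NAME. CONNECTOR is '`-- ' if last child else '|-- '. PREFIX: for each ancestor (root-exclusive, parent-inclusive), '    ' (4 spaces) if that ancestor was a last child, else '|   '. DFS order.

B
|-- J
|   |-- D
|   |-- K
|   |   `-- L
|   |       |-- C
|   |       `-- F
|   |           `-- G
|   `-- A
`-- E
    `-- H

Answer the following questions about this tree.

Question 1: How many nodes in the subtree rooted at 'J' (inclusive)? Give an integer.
Subtree rooted at J contains: A, C, D, F, G, J, K, L
Count = 8

Answer: 8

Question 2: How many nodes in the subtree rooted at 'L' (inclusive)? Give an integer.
Answer: 4

Derivation:
Subtree rooted at L contains: C, F, G, L
Count = 4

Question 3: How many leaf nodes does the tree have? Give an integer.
Answer: 5

Derivation:
Leaves (nodes with no children): A, C, D, G, H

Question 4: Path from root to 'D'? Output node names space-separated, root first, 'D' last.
Walk down from root: B -> J -> D

Answer: B J D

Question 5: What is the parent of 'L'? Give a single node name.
Scan adjacency: L appears as child of K

Answer: K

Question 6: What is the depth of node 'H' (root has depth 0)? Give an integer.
Answer: 2

Derivation:
Path from root to H: B -> E -> H
Depth = number of edges = 2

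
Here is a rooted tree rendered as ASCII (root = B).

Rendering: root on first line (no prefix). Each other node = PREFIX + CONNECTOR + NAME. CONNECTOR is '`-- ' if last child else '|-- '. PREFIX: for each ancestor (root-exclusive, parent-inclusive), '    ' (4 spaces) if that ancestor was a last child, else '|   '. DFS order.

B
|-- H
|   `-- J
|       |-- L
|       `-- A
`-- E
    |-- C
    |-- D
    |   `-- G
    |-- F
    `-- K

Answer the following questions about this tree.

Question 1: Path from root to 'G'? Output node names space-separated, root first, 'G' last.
Walk down from root: B -> E -> D -> G

Answer: B E D G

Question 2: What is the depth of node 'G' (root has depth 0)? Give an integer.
Answer: 3

Derivation:
Path from root to G: B -> E -> D -> G
Depth = number of edges = 3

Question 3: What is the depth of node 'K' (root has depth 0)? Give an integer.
Path from root to K: B -> E -> K
Depth = number of edges = 2

Answer: 2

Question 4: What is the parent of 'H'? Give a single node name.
Scan adjacency: H appears as child of B

Answer: B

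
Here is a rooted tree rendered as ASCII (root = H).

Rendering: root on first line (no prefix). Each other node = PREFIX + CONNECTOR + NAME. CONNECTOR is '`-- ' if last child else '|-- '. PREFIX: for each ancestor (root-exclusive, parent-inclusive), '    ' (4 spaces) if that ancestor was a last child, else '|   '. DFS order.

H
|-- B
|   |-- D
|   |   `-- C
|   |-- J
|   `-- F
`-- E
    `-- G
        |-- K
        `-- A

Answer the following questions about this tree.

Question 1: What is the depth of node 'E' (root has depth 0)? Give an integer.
Answer: 1

Derivation:
Path from root to E: H -> E
Depth = number of edges = 1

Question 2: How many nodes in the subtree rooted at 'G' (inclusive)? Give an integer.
Answer: 3

Derivation:
Subtree rooted at G contains: A, G, K
Count = 3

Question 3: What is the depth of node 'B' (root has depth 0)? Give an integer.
Path from root to B: H -> B
Depth = number of edges = 1

Answer: 1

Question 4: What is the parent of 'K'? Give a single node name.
Answer: G

Derivation:
Scan adjacency: K appears as child of G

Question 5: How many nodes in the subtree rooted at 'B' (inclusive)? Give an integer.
Subtree rooted at B contains: B, C, D, F, J
Count = 5

Answer: 5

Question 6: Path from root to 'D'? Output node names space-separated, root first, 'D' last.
Answer: H B D

Derivation:
Walk down from root: H -> B -> D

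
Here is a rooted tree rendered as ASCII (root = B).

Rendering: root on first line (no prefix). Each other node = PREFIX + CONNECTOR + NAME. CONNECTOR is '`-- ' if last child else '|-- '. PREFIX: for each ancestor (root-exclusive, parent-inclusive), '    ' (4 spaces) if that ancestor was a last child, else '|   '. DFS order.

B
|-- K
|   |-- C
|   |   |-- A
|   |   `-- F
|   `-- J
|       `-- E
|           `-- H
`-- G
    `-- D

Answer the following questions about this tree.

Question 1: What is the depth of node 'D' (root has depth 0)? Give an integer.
Path from root to D: B -> G -> D
Depth = number of edges = 2

Answer: 2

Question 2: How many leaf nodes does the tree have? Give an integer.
Answer: 4

Derivation:
Leaves (nodes with no children): A, D, F, H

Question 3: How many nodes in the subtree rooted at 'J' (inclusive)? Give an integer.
Answer: 3

Derivation:
Subtree rooted at J contains: E, H, J
Count = 3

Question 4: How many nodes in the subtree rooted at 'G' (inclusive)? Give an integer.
Answer: 2

Derivation:
Subtree rooted at G contains: D, G
Count = 2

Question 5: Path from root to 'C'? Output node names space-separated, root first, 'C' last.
Answer: B K C

Derivation:
Walk down from root: B -> K -> C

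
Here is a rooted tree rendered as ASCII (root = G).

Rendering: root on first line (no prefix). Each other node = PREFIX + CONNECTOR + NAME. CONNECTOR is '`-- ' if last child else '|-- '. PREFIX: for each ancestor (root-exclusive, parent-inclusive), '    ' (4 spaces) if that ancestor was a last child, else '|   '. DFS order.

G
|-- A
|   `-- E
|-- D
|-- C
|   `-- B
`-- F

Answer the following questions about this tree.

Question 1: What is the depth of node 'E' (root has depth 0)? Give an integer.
Path from root to E: G -> A -> E
Depth = number of edges = 2

Answer: 2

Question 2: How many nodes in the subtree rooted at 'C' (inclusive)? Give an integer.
Subtree rooted at C contains: B, C
Count = 2

Answer: 2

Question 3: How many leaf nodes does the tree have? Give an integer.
Answer: 4

Derivation:
Leaves (nodes with no children): B, D, E, F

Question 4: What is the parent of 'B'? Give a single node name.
Answer: C

Derivation:
Scan adjacency: B appears as child of C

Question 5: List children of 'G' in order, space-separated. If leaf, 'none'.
Node G's children (from adjacency): A, D, C, F

Answer: A D C F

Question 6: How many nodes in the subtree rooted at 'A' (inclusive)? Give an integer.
Answer: 2

Derivation:
Subtree rooted at A contains: A, E
Count = 2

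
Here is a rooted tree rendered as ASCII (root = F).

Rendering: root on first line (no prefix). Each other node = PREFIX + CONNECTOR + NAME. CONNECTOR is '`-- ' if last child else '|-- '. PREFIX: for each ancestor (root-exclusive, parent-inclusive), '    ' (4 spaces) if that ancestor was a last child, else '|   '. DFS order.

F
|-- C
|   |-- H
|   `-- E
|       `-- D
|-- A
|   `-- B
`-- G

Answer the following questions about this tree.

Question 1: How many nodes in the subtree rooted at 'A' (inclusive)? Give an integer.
Subtree rooted at A contains: A, B
Count = 2

Answer: 2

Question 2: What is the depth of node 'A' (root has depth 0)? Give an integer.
Answer: 1

Derivation:
Path from root to A: F -> A
Depth = number of edges = 1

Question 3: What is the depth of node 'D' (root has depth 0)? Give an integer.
Path from root to D: F -> C -> E -> D
Depth = number of edges = 3

Answer: 3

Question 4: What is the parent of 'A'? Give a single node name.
Scan adjacency: A appears as child of F

Answer: F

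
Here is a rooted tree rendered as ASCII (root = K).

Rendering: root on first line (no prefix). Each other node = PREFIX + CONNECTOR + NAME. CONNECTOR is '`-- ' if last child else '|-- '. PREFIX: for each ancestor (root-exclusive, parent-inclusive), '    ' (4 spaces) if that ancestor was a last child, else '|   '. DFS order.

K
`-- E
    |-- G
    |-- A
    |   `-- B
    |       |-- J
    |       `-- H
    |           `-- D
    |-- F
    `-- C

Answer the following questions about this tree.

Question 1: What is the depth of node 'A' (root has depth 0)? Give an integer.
Path from root to A: K -> E -> A
Depth = number of edges = 2

Answer: 2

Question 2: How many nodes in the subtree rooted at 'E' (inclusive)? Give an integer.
Answer: 9

Derivation:
Subtree rooted at E contains: A, B, C, D, E, F, G, H, J
Count = 9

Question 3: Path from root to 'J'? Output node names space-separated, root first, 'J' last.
Walk down from root: K -> E -> A -> B -> J

Answer: K E A B J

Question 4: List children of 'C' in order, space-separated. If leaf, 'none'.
Node C's children (from adjacency): (leaf)

Answer: none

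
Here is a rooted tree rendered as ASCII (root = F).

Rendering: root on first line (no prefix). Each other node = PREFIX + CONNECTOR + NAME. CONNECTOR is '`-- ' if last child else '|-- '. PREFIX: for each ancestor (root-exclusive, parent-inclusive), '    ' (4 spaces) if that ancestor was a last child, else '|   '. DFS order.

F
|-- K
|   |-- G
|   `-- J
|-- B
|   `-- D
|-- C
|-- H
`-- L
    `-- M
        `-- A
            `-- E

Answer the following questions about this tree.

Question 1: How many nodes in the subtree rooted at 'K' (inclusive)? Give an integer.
Subtree rooted at K contains: G, J, K
Count = 3

Answer: 3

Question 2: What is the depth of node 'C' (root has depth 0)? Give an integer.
Answer: 1

Derivation:
Path from root to C: F -> C
Depth = number of edges = 1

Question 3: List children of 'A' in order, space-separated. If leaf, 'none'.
Answer: E

Derivation:
Node A's children (from adjacency): E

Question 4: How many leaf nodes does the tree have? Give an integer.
Answer: 6

Derivation:
Leaves (nodes with no children): C, D, E, G, H, J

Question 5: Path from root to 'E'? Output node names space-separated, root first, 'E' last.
Walk down from root: F -> L -> M -> A -> E

Answer: F L M A E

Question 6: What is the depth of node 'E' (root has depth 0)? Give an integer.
Answer: 4

Derivation:
Path from root to E: F -> L -> M -> A -> E
Depth = number of edges = 4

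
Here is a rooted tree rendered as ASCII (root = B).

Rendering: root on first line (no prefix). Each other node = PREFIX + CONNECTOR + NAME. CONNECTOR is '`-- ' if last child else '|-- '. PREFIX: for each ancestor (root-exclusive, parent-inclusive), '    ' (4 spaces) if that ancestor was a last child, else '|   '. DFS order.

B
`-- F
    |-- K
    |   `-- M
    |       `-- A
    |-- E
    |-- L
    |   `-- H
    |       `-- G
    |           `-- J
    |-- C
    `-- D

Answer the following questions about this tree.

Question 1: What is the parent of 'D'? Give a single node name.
Answer: F

Derivation:
Scan adjacency: D appears as child of F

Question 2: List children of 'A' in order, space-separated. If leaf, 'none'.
Node A's children (from adjacency): (leaf)

Answer: none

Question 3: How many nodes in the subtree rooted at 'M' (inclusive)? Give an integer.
Answer: 2

Derivation:
Subtree rooted at M contains: A, M
Count = 2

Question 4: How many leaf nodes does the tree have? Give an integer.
Leaves (nodes with no children): A, C, D, E, J

Answer: 5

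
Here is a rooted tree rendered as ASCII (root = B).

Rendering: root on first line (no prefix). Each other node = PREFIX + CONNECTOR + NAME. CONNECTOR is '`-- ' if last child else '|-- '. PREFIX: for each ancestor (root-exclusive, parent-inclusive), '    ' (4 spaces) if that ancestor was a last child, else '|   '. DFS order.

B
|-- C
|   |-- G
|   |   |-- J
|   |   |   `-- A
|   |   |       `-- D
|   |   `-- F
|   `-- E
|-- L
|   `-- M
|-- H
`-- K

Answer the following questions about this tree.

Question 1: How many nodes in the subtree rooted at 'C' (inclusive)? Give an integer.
Answer: 7

Derivation:
Subtree rooted at C contains: A, C, D, E, F, G, J
Count = 7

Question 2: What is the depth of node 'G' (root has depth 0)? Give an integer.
Path from root to G: B -> C -> G
Depth = number of edges = 2

Answer: 2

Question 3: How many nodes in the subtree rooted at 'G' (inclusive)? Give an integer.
Answer: 5

Derivation:
Subtree rooted at G contains: A, D, F, G, J
Count = 5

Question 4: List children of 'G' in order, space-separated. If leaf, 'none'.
Node G's children (from adjacency): J, F

Answer: J F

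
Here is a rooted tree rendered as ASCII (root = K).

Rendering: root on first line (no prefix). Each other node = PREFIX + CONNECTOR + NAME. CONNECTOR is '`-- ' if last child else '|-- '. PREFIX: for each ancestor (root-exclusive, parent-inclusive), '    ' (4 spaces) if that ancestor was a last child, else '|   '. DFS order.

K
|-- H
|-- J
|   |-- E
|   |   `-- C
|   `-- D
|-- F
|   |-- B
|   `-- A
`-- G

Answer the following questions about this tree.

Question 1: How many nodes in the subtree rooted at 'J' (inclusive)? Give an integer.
Subtree rooted at J contains: C, D, E, J
Count = 4

Answer: 4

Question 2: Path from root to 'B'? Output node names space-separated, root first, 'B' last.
Walk down from root: K -> F -> B

Answer: K F B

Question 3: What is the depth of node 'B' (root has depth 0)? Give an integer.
Answer: 2

Derivation:
Path from root to B: K -> F -> B
Depth = number of edges = 2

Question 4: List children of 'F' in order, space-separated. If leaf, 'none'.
Answer: B A

Derivation:
Node F's children (from adjacency): B, A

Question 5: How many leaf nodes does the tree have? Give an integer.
Leaves (nodes with no children): A, B, C, D, G, H

Answer: 6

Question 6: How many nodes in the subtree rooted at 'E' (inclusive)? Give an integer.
Answer: 2

Derivation:
Subtree rooted at E contains: C, E
Count = 2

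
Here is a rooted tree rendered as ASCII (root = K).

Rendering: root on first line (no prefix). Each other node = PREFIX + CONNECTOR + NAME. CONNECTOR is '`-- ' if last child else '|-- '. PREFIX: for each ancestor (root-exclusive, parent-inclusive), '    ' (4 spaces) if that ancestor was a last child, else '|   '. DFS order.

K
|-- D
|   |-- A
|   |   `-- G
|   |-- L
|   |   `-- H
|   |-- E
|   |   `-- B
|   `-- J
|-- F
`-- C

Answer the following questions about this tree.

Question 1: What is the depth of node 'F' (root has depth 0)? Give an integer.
Path from root to F: K -> F
Depth = number of edges = 1

Answer: 1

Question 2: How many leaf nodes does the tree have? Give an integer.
Leaves (nodes with no children): B, C, F, G, H, J

Answer: 6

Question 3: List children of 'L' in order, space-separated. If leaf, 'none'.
Answer: H

Derivation:
Node L's children (from adjacency): H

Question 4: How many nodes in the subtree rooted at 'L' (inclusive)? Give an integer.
Subtree rooted at L contains: H, L
Count = 2

Answer: 2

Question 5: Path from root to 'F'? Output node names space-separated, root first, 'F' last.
Walk down from root: K -> F

Answer: K F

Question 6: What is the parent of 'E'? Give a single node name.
Scan adjacency: E appears as child of D

Answer: D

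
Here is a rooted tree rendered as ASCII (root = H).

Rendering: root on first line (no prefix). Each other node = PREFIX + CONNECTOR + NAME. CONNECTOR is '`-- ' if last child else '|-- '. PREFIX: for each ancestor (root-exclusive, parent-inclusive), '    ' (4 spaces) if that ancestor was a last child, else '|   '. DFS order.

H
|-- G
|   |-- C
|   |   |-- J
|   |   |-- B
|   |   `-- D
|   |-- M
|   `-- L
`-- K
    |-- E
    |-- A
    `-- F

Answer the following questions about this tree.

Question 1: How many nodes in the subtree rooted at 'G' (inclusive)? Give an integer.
Answer: 7

Derivation:
Subtree rooted at G contains: B, C, D, G, J, L, M
Count = 7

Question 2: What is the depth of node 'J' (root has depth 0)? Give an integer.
Answer: 3

Derivation:
Path from root to J: H -> G -> C -> J
Depth = number of edges = 3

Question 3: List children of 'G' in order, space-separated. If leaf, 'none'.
Answer: C M L

Derivation:
Node G's children (from adjacency): C, M, L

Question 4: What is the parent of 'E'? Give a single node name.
Answer: K

Derivation:
Scan adjacency: E appears as child of K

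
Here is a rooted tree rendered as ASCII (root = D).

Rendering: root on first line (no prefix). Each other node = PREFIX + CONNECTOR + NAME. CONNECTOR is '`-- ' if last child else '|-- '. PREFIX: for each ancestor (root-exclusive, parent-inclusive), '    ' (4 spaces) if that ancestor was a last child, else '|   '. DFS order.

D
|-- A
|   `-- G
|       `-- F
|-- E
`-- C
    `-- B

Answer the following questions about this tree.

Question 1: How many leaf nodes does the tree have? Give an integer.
Answer: 3

Derivation:
Leaves (nodes with no children): B, E, F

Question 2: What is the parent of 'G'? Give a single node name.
Answer: A

Derivation:
Scan adjacency: G appears as child of A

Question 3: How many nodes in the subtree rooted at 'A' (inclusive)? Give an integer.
Subtree rooted at A contains: A, F, G
Count = 3

Answer: 3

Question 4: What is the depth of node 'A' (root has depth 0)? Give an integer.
Answer: 1

Derivation:
Path from root to A: D -> A
Depth = number of edges = 1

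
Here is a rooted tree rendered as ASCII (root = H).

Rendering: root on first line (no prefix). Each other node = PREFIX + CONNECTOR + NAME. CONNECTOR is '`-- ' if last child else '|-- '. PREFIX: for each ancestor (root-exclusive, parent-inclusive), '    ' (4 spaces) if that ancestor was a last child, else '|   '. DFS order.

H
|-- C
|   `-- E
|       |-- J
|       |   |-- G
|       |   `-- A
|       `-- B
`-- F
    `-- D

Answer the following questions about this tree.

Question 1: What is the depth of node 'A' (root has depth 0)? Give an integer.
Answer: 4

Derivation:
Path from root to A: H -> C -> E -> J -> A
Depth = number of edges = 4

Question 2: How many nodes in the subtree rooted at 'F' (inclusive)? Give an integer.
Subtree rooted at F contains: D, F
Count = 2

Answer: 2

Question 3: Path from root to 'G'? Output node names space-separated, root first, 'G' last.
Answer: H C E J G

Derivation:
Walk down from root: H -> C -> E -> J -> G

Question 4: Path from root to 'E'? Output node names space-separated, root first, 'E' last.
Answer: H C E

Derivation:
Walk down from root: H -> C -> E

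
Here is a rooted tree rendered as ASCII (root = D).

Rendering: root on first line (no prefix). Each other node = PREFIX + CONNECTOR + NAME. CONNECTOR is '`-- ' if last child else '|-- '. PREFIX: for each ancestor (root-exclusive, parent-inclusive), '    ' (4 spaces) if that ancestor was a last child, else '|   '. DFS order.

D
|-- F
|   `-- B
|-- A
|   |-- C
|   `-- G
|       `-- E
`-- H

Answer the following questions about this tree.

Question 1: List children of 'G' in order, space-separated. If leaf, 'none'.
Answer: E

Derivation:
Node G's children (from adjacency): E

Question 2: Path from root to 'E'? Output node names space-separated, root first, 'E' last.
Walk down from root: D -> A -> G -> E

Answer: D A G E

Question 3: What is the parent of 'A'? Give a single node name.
Answer: D

Derivation:
Scan adjacency: A appears as child of D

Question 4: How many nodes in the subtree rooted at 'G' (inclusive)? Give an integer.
Answer: 2

Derivation:
Subtree rooted at G contains: E, G
Count = 2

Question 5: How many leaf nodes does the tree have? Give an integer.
Leaves (nodes with no children): B, C, E, H

Answer: 4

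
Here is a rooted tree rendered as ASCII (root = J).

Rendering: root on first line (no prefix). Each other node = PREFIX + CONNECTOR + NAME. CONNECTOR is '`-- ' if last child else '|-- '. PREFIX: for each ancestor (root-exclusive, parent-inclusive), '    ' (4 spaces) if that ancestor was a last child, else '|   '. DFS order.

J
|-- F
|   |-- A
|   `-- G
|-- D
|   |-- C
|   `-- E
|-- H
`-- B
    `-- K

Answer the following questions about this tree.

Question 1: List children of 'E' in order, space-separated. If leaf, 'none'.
Answer: none

Derivation:
Node E's children (from adjacency): (leaf)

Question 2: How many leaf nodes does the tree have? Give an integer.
Answer: 6

Derivation:
Leaves (nodes with no children): A, C, E, G, H, K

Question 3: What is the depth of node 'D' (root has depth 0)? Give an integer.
Path from root to D: J -> D
Depth = number of edges = 1

Answer: 1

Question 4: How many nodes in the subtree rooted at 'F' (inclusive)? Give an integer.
Answer: 3

Derivation:
Subtree rooted at F contains: A, F, G
Count = 3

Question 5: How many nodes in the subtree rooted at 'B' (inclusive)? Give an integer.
Subtree rooted at B contains: B, K
Count = 2

Answer: 2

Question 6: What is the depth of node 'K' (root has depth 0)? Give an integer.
Path from root to K: J -> B -> K
Depth = number of edges = 2

Answer: 2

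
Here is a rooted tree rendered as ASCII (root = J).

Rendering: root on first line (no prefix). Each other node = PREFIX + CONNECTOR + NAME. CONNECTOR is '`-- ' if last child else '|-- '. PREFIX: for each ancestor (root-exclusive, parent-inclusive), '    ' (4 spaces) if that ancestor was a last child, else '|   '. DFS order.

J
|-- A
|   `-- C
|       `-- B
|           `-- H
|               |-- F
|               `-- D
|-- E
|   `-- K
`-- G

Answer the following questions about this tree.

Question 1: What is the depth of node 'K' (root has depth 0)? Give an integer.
Path from root to K: J -> E -> K
Depth = number of edges = 2

Answer: 2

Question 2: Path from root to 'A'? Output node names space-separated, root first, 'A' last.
Walk down from root: J -> A

Answer: J A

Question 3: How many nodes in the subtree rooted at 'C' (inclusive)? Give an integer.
Answer: 5

Derivation:
Subtree rooted at C contains: B, C, D, F, H
Count = 5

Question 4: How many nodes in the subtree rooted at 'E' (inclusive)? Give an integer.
Answer: 2

Derivation:
Subtree rooted at E contains: E, K
Count = 2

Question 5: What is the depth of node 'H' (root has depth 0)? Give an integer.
Answer: 4

Derivation:
Path from root to H: J -> A -> C -> B -> H
Depth = number of edges = 4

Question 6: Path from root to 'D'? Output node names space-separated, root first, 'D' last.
Walk down from root: J -> A -> C -> B -> H -> D

Answer: J A C B H D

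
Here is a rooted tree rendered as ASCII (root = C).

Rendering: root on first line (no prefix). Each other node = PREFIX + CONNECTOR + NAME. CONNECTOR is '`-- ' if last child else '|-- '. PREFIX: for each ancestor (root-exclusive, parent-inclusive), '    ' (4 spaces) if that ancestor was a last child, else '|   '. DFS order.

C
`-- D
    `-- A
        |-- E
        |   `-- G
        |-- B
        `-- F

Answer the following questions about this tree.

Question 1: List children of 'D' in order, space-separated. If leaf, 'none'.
Answer: A

Derivation:
Node D's children (from adjacency): A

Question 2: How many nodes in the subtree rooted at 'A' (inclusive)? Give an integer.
Subtree rooted at A contains: A, B, E, F, G
Count = 5

Answer: 5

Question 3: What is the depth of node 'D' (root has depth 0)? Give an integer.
Answer: 1

Derivation:
Path from root to D: C -> D
Depth = number of edges = 1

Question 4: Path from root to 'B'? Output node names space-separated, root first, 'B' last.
Walk down from root: C -> D -> A -> B

Answer: C D A B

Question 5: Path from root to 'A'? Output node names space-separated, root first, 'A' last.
Answer: C D A

Derivation:
Walk down from root: C -> D -> A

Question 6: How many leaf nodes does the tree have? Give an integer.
Leaves (nodes with no children): B, F, G

Answer: 3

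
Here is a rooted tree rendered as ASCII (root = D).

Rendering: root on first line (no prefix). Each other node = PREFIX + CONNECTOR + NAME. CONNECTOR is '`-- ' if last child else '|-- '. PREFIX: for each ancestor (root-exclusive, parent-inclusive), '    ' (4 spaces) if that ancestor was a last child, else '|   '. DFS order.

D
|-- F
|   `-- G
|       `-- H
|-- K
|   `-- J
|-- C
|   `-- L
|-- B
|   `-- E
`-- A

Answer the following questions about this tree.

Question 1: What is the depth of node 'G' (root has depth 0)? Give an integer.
Answer: 2

Derivation:
Path from root to G: D -> F -> G
Depth = number of edges = 2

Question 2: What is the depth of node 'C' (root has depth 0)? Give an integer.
Path from root to C: D -> C
Depth = number of edges = 1

Answer: 1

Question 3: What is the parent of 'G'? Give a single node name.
Scan adjacency: G appears as child of F

Answer: F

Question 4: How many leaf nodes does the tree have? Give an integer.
Leaves (nodes with no children): A, E, H, J, L

Answer: 5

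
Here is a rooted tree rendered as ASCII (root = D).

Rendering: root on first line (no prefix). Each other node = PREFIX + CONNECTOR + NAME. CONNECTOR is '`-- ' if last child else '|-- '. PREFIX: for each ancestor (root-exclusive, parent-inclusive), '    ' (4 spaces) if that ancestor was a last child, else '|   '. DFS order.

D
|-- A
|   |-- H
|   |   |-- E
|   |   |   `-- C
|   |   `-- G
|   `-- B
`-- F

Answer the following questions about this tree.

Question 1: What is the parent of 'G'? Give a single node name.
Scan adjacency: G appears as child of H

Answer: H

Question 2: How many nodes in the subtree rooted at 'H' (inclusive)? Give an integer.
Subtree rooted at H contains: C, E, G, H
Count = 4

Answer: 4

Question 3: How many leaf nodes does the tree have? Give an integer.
Answer: 4

Derivation:
Leaves (nodes with no children): B, C, F, G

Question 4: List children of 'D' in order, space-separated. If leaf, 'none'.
Answer: A F

Derivation:
Node D's children (from adjacency): A, F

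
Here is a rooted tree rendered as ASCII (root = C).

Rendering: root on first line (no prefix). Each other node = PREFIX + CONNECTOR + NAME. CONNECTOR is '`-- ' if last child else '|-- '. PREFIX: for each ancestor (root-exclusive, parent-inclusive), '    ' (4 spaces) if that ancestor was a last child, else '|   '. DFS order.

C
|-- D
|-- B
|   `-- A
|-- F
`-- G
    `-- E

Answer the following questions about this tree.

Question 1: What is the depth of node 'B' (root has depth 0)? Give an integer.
Answer: 1

Derivation:
Path from root to B: C -> B
Depth = number of edges = 1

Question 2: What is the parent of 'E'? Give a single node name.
Answer: G

Derivation:
Scan adjacency: E appears as child of G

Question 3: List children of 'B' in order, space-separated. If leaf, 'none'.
Answer: A

Derivation:
Node B's children (from adjacency): A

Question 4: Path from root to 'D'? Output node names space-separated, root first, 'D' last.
Answer: C D

Derivation:
Walk down from root: C -> D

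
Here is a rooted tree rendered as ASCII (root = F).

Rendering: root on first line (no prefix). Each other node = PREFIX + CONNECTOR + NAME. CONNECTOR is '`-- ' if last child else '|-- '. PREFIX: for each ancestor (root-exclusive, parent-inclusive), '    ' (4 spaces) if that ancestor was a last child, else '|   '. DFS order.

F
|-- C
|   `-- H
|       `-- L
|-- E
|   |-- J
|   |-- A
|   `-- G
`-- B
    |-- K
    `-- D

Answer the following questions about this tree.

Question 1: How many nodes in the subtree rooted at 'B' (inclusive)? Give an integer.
Answer: 3

Derivation:
Subtree rooted at B contains: B, D, K
Count = 3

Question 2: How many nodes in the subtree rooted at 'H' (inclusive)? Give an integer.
Subtree rooted at H contains: H, L
Count = 2

Answer: 2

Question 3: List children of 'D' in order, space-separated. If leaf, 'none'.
Node D's children (from adjacency): (leaf)

Answer: none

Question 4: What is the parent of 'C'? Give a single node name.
Scan adjacency: C appears as child of F

Answer: F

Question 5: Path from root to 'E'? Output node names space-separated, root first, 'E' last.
Answer: F E

Derivation:
Walk down from root: F -> E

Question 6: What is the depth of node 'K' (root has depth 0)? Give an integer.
Path from root to K: F -> B -> K
Depth = number of edges = 2

Answer: 2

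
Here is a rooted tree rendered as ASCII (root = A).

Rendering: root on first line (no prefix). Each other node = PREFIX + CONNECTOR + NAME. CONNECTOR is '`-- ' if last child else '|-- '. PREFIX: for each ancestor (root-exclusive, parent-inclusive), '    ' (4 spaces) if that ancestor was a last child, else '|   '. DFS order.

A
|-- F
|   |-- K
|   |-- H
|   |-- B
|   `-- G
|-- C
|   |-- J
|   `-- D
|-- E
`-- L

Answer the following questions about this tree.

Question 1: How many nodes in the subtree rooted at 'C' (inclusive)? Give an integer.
Subtree rooted at C contains: C, D, J
Count = 3

Answer: 3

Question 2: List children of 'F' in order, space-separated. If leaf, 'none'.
Node F's children (from adjacency): K, H, B, G

Answer: K H B G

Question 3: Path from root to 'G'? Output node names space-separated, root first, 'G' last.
Answer: A F G

Derivation:
Walk down from root: A -> F -> G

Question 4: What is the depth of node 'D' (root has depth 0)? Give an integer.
Answer: 2

Derivation:
Path from root to D: A -> C -> D
Depth = number of edges = 2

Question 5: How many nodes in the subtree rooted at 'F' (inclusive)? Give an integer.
Answer: 5

Derivation:
Subtree rooted at F contains: B, F, G, H, K
Count = 5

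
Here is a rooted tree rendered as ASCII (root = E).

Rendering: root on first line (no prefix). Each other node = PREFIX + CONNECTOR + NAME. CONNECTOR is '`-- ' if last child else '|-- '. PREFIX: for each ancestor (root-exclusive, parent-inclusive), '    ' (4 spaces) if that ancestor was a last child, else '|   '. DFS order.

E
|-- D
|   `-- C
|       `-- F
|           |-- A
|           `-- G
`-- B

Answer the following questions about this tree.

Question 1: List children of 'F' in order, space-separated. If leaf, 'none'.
Answer: A G

Derivation:
Node F's children (from adjacency): A, G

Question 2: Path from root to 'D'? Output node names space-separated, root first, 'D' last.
Walk down from root: E -> D

Answer: E D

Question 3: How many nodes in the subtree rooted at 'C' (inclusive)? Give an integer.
Answer: 4

Derivation:
Subtree rooted at C contains: A, C, F, G
Count = 4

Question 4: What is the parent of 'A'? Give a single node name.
Answer: F

Derivation:
Scan adjacency: A appears as child of F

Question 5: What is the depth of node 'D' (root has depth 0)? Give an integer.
Answer: 1

Derivation:
Path from root to D: E -> D
Depth = number of edges = 1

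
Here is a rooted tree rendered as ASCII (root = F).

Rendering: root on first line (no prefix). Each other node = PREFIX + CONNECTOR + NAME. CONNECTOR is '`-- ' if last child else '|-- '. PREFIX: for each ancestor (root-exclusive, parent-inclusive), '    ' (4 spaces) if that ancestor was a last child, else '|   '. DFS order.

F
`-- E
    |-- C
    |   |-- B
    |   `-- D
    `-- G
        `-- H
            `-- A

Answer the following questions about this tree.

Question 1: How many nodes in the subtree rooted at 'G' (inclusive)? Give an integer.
Answer: 3

Derivation:
Subtree rooted at G contains: A, G, H
Count = 3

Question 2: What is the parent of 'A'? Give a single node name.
Scan adjacency: A appears as child of H

Answer: H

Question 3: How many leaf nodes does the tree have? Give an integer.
Leaves (nodes with no children): A, B, D

Answer: 3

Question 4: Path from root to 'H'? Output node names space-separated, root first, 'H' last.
Answer: F E G H

Derivation:
Walk down from root: F -> E -> G -> H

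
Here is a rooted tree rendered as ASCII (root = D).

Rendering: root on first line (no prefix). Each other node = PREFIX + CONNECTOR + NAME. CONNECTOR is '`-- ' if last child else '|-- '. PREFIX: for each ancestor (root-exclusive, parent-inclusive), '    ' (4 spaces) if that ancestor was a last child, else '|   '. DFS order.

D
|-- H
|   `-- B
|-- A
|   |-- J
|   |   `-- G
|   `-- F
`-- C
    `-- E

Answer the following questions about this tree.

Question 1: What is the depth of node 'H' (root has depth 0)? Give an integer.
Path from root to H: D -> H
Depth = number of edges = 1

Answer: 1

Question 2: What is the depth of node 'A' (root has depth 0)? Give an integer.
Path from root to A: D -> A
Depth = number of edges = 1

Answer: 1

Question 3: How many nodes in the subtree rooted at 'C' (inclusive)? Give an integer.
Answer: 2

Derivation:
Subtree rooted at C contains: C, E
Count = 2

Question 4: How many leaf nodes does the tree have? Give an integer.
Leaves (nodes with no children): B, E, F, G

Answer: 4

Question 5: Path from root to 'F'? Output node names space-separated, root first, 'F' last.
Walk down from root: D -> A -> F

Answer: D A F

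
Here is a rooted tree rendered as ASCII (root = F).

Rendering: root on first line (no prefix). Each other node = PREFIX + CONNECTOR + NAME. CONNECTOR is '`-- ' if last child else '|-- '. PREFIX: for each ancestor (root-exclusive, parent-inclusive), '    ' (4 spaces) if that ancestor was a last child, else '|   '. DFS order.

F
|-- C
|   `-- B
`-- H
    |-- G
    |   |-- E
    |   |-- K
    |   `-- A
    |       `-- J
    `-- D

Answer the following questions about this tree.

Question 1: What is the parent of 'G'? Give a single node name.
Scan adjacency: G appears as child of H

Answer: H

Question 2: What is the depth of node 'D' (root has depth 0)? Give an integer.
Path from root to D: F -> H -> D
Depth = number of edges = 2

Answer: 2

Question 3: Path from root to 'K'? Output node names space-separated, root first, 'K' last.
Answer: F H G K

Derivation:
Walk down from root: F -> H -> G -> K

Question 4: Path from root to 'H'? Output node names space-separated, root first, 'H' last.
Walk down from root: F -> H

Answer: F H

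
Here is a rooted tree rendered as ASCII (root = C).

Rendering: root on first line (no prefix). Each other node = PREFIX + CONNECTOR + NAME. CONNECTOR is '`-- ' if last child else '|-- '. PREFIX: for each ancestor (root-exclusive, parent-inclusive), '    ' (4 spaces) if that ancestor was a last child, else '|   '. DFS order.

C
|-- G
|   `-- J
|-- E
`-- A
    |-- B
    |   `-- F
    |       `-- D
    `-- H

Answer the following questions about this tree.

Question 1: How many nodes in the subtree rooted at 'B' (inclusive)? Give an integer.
Subtree rooted at B contains: B, D, F
Count = 3

Answer: 3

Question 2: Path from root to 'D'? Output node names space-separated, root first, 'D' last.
Walk down from root: C -> A -> B -> F -> D

Answer: C A B F D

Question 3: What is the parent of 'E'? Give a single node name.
Scan adjacency: E appears as child of C

Answer: C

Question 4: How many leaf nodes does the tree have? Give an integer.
Leaves (nodes with no children): D, E, H, J

Answer: 4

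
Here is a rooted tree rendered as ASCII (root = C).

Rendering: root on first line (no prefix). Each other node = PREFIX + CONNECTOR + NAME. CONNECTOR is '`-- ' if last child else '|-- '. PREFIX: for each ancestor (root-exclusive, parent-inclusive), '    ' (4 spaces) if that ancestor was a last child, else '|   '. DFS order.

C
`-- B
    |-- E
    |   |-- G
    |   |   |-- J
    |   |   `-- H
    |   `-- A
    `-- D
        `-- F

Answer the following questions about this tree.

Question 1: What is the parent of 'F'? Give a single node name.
Answer: D

Derivation:
Scan adjacency: F appears as child of D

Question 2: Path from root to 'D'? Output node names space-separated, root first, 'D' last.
Answer: C B D

Derivation:
Walk down from root: C -> B -> D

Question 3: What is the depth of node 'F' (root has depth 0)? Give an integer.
Path from root to F: C -> B -> D -> F
Depth = number of edges = 3

Answer: 3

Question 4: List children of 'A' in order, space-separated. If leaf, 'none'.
Node A's children (from adjacency): (leaf)

Answer: none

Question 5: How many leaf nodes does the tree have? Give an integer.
Answer: 4

Derivation:
Leaves (nodes with no children): A, F, H, J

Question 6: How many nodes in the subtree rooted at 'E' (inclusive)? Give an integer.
Answer: 5

Derivation:
Subtree rooted at E contains: A, E, G, H, J
Count = 5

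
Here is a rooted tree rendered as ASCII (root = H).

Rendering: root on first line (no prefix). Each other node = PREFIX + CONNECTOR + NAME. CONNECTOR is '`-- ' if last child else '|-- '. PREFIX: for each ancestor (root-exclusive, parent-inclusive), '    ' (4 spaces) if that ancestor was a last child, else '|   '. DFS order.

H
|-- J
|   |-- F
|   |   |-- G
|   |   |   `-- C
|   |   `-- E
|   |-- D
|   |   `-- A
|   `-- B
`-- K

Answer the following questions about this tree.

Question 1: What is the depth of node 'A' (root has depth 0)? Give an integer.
Answer: 3

Derivation:
Path from root to A: H -> J -> D -> A
Depth = number of edges = 3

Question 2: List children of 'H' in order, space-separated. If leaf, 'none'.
Node H's children (from adjacency): J, K

Answer: J K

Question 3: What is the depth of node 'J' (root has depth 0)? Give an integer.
Path from root to J: H -> J
Depth = number of edges = 1

Answer: 1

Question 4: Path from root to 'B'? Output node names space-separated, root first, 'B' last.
Answer: H J B

Derivation:
Walk down from root: H -> J -> B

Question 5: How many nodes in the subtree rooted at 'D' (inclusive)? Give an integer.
Subtree rooted at D contains: A, D
Count = 2

Answer: 2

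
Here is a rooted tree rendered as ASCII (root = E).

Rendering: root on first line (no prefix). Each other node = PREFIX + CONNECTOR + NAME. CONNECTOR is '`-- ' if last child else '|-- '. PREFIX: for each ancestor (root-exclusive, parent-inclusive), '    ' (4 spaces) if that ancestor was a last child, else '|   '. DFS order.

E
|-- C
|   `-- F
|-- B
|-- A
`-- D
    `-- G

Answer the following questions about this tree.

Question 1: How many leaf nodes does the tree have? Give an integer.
Answer: 4

Derivation:
Leaves (nodes with no children): A, B, F, G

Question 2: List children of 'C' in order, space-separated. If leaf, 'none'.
Answer: F

Derivation:
Node C's children (from adjacency): F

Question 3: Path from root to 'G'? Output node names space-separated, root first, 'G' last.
Walk down from root: E -> D -> G

Answer: E D G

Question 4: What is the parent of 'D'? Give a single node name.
Answer: E

Derivation:
Scan adjacency: D appears as child of E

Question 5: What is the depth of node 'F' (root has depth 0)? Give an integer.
Path from root to F: E -> C -> F
Depth = number of edges = 2

Answer: 2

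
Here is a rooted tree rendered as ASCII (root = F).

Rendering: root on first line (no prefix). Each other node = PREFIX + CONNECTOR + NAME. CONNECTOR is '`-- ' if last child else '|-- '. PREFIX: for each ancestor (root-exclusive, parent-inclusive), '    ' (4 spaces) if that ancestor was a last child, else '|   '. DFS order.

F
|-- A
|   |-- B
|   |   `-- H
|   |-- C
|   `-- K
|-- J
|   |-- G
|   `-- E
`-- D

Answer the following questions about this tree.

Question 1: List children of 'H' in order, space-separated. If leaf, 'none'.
Answer: none

Derivation:
Node H's children (from adjacency): (leaf)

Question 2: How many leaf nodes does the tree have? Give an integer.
Answer: 6

Derivation:
Leaves (nodes with no children): C, D, E, G, H, K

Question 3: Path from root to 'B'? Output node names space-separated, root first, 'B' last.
Walk down from root: F -> A -> B

Answer: F A B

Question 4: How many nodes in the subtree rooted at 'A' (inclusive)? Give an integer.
Answer: 5

Derivation:
Subtree rooted at A contains: A, B, C, H, K
Count = 5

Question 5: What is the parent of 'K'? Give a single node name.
Scan adjacency: K appears as child of A

Answer: A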